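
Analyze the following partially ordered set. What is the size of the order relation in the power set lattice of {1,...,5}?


The order relation is {(a,b) : a <= b}, reflexive so it includes (a,a).
Examples: ({},{}), ({},{1,2}), ({},{1,2,3}), ({},{1,2,3,4}), ({},{1,2,3,4,5}), ...
Total ordered pairs: 243


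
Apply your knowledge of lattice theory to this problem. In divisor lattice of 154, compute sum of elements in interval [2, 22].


Interval [2,22] in divisors of 154: [2, 22]
Sum = 24


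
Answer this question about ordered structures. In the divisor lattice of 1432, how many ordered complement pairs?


Complement pair (a,b): a meet b = bottom, a join b = top.
Here: gcd(a,b)=1 and lcm(a,b)=1432, i.e. a*b=1432 with a,b coprime.
Pairs found: (1,1432), (8,179), (179,8), (1432,1)
Total ordered pairs: 4


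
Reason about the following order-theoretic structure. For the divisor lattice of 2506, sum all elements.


sigma(n) = sum of divisors.
Divisors of 2506: [1, 2, 7, 14, 179, 358, 1253, 2506]
Sum = 4320


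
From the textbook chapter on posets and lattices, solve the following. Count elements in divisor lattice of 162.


Divisors of 162: [1, 2, 3, 6, 9, 18, 27, 54, 81, 162]
Count: 10


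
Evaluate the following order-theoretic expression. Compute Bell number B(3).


B(n) = number of set partitions of an n-element set.
B(n) satisfies the recurrence: B(n+1) = sum_k C(n,k)*B(k).
B(3) = 5


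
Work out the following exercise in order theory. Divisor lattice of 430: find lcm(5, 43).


In a divisor lattice, join = lcm (least common multiple).
gcd(5,43) = 1
lcm(5,43) = 5*43/gcd = 215/1 = 215


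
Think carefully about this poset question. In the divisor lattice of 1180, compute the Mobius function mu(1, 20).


In a divisor lattice, mu(a,b) = mu(b/a) where mu is the classical Mobius function.
b/a = 20/1 = 20
Prime factorization of 20: primes [2, 5]
20 is not squarefree, so mu(20) = 0


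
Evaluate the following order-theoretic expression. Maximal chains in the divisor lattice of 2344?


A maximal chain goes from the minimum element to a maximal element via cover relations.
Counting all min-to-max paths in the cover graph.
Total maximal chains: 4


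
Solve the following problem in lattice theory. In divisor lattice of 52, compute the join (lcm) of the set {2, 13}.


In a divisor lattice, join = lcm (least common multiple).
Compute lcm iteratively: start with first element, then lcm(current, next).
Elements: [2, 13]
lcm(2,13) = 26
Final lcm = 26


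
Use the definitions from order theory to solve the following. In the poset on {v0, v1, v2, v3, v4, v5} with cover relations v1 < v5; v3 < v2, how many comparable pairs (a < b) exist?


A comparable pair {a,b} has a < b or b < a in the order.
Count unordered pairs where one element is strictly below the other.
Examples: {v1,v5}, {v2,v3}
Total comparable pairs: 2


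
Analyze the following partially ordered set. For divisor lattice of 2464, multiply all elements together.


Divisors of 2464: [1, 2, 4, 7, 8, 11, 14, 16, 22, 28, 32, 44, 56, 77, 88, 112, 154, 176, 224, 308, 352, 616, 1232, 2464]
Product = n^(d(n)/2) = 2464^(24/2)
Product = 50082781634695956879921596112047907536896


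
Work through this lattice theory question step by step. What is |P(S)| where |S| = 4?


Power set = 2^n.
2^4 = 16


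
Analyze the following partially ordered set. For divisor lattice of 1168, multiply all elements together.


Divisors of 1168: [1, 2, 4, 8, 16, 73, 146, 292, 584, 1168]
Product = n^(d(n)/2) = 1168^(10/2)
Product = 2173773118701568


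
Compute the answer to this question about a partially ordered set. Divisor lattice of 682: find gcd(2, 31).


In a divisor lattice, meet = gcd (greatest common divisor).
By Euclidean algorithm or factoring: gcd(2,31) = 1


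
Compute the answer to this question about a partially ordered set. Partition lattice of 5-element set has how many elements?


B(n) = number of set partitions of an n-element set.
B(n) satisfies the recurrence: B(n+1) = sum_k C(n,k)*B(k).
B(5) = 52


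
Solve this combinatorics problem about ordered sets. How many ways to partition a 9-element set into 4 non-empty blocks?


S(n,k) = k*S(n-1,k) + S(n-1,k-1).
S(8,4) = 1701, S(8,3) = 966
S(9,4) = 4*1701 + 966 = 6804 + 966
S(9,4) = 7770


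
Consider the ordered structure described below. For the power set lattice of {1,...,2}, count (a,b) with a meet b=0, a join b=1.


Complement pair (a,b): a meet b = bottom, a join b = top.
Here: A intersect B = {} and A union B = {1,...,2}.
Pairs found: ({},{1,2}), ({1},{2}), ({2},{1}), ({1,2},{})
Total ordered pairs: 4


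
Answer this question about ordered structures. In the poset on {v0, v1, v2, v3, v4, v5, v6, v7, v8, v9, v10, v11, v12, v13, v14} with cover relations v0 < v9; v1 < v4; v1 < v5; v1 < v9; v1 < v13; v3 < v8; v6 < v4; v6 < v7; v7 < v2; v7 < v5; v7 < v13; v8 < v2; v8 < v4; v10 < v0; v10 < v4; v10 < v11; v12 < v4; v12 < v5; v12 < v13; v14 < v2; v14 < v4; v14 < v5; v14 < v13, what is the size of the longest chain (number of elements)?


A chain is a totally ordered subset; we count the number of elements in a maximum chain.
Compute, for each element x, the size of the longest chain ending at x:
  v1: 1
  v3: 1
  v6: 1
  v10: 1
  v12: 1
  v14: 1
  ...
A maximum chain: v6 < v7 < v2
Number of elements in the longest chain: 3


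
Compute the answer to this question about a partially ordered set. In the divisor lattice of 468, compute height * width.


Height = length of longest chain minus 1; width = size of largest antichain.
A maximum chain: 1 | 13 | 39 | 117 | 234 | 468  (height 5).
A maximum antichain: {4, 6, 9, 26, 39}  (width 5).
Product = 5 * 5 = 25


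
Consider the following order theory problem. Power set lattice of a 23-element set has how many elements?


Power set = 2^n.
2^23 = 8388608


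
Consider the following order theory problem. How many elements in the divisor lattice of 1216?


Divisors of 1216: [1, 2, 4, 8, 16, 19, 32, 38, 64, 76, 152, 304, 608, 1216]
Count: 14


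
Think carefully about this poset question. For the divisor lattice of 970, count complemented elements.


An element a is complemented if some b has a meet b = bottom, a join b = top.
a is complemented iff gcd(a, n/a)=1, i.e. a is a unitary divisor of 970.
Complemented elements: 1, 2, 5, 10, 97, 194, ... (2 more)
Count: 8


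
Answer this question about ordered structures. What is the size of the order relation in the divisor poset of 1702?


The order relation is {(a,b) : a <= b}, reflexive so it includes (a,a).
Examples: (1,1), (1,1702), (1,2), (1,23), (1,37), ...
Total ordered pairs: 27


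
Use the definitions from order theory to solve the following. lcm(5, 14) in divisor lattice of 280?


Join=lcm.
gcd(5,14)=1
lcm=70


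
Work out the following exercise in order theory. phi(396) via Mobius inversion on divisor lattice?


phi(n) = n * prod_{p|n} (1 - 1/p).
Prime divisors of 396: [2, 3, 11]
phi(396) = 396 * (1 - 1/2) * (1 - 1/3) * (1 - 1/11)
phi(396) = 120


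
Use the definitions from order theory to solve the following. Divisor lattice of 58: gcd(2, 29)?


Meet=gcd.
gcd(2,29)=1


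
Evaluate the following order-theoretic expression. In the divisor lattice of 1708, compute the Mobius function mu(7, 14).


In a divisor lattice, mu(a,b) = mu(b/a) where mu is the classical Mobius function.
b/a = 14/7 = 2
Prime factorization of 2: primes [2]
2 is squarefree with 1 prime factor(s), so mu(2) = (-1)^1 = -1


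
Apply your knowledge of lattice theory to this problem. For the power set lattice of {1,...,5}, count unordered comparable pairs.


A comparable pair {a,b} has a < b or b < a in the order.
Count unordered pairs where one element is strictly below the other.
Examples: {{},{1}}, {{},{2}}, {{},{3}}, {{},{4}}, ...
Total comparable pairs: 211


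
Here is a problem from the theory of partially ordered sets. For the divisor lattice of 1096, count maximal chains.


A maximal chain goes from the minimum element to a maximal element via cover relations.
Counting all min-to-max paths in the cover graph.
Total maximal chains: 4


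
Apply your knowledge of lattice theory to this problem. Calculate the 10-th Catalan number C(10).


C(n) = C(2n, n) / (n+1).
C(20, 10) = 184756
C(10) = 184756 / 11 = 16796


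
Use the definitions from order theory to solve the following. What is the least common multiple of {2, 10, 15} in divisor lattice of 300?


In a divisor lattice, join = lcm (least common multiple).
Compute lcm iteratively: start with first element, then lcm(current, next).
Elements: [2, 10, 15]
lcm(2,10) = 10
lcm(10,15) = 30
Final lcm = 30


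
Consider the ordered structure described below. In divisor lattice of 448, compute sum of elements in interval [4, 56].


Interval [4,56] in divisors of 448: [4, 8, 28, 56]
Sum = 96


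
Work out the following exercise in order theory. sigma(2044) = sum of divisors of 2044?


sigma(n) = sum of divisors.
Divisors of 2044: [1, 2, 4, 7, 14, 28, 73, 146, 292, 511, 1022, 2044]
Sum = 4144


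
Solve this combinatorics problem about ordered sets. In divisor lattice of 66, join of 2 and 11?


In a divisor lattice, join = lcm (least common multiple).
gcd(2,11) = 1
lcm(2,11) = 2*11/gcd = 22/1 = 22


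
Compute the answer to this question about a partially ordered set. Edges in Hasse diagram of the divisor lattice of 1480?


A cover relation a -< b holds when a < b with no c strictly between.
Cover relations:
  1 -< 2
  1 -< 5
  1 -< 37
  2 -< 4
  2 -< 10
  2 -< 74
  4 -< 8
  4 -< 20
  ...20 more
Total: 28


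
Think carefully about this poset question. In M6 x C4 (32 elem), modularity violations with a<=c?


Modular law: if a <= c then a v (b ^ c) = (a v b) ^ c.
Check all triples (a,b,c) with a <= c among 32 elements.
This lattice is modular (diamonds M_m and their chain-products are modular).
Total violating triples: 0


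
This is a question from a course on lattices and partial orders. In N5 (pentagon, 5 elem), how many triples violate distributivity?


Distributive law: a ^ (b v c) = (a ^ b) v (a ^ c).
Check all 5^3 = 125 ordered triples (a,b,c).
  e.g. a=b, b=a, c=c: lhs=b != rhs=a
  e.g. a=b, b=c, c=a: lhs=b != rhs=a
Total violating triples: 2


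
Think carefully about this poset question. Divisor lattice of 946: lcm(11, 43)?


Join=lcm.
gcd(11,43)=1
lcm=473


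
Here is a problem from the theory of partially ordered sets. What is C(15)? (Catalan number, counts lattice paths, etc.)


C(n) = C(2n, n) / (n+1).
C(30, 15) = 155117520
C(15) = 155117520 / 16 = 9694845


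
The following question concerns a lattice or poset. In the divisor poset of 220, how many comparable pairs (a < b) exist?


A comparable pair {a,b} has a < b or b < a in the order.
Count unordered pairs where one element is strictly below the other.
Examples: {1,2}, {1,4}, {1,5}, {1,10}, ...
Total comparable pairs: 42


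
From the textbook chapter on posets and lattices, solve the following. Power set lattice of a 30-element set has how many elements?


Power set = 2^n.
2^30 = 1073741824


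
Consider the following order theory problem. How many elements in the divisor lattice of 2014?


Divisors of 2014: [1, 2, 19, 38, 53, 106, 1007, 2014]
Count: 8


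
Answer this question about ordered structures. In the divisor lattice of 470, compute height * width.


Height = length of longest chain minus 1; width = size of largest antichain.
A maximum chain: 1 | 47 | 235 | 470  (height 3).
A maximum antichain: {2, 5, 47}  (width 3).
Product = 3 * 3 = 9


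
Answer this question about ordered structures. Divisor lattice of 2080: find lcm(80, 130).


In a divisor lattice, join = lcm (least common multiple).
gcd(80,130) = 10
lcm(80,130) = 80*130/gcd = 10400/10 = 1040


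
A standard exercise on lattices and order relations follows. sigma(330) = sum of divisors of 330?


sigma(n) = sum of divisors.
Divisors of 330: [1, 2, 3, 5, 6, 10, 11, 15, 22, 30, 33, 55, 66, 110, 165, 330]
Sum = 864


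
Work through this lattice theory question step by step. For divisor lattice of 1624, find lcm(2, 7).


In a divisor lattice, join = lcm (least common multiple).
Compute lcm iteratively: start with first element, then lcm(current, next).
Elements: [2, 7]
lcm(2,7) = 14
Final lcm = 14


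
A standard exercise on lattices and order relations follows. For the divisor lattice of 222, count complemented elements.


An element a is complemented if some b has a meet b = bottom, a join b = top.
a is complemented iff gcd(a, n/a)=1, i.e. a is a unitary divisor of 222.
Complemented elements: 1, 2, 3, 6, 37, 74, ... (2 more)
Count: 8


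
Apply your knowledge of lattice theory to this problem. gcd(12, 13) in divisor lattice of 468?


Meet=gcd.
gcd(12,13)=1


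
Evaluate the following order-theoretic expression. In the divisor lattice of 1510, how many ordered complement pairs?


Complement pair (a,b): a meet b = bottom, a join b = top.
Here: gcd(a,b)=1 and lcm(a,b)=1510, i.e. a*b=1510 with a,b coprime.
Pairs found: (1,1510), (2,755), (5,302), (10,151), ... (4 more)
Total ordered pairs: 8


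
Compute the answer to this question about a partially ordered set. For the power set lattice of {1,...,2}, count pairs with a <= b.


The order relation is {(a,b) : a <= b}, reflexive so it includes (a,a).
Examples: ({},{}), ({},{1,2}), ({},{1}), ({},{2}), ({1,2},{1,2}), ...
Total ordered pairs: 9


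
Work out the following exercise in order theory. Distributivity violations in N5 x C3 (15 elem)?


Distributive law: a ^ (b v c) = (a ^ b) v (a ^ c).
Check all 15^3 = 3375 ordered triples (a,b,c).
  e.g. a=(b,0), b=(a,0), c=(c,0): lhs=(b,0) != rhs=(a,0)
  e.g. a=(b,0), b=(a,0), c=(c,1): lhs=(b,0) != rhs=(a,0)
Total violating triples: 54


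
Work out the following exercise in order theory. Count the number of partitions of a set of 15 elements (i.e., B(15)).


B(n) = number of set partitions of an n-element set.
B(n) satisfies the recurrence: B(n+1) = sum_k C(n,k)*B(k).
B(15) = 1382958545


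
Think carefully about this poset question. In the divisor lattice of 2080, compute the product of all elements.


Divisors of 2080: [1, 2, 4, 5, 8, 10, 13, 16, 20, 26, 32, 40, 52, 65, 80, 104, 130, 160, 208, 260, 416, 520, 1040, 2080]
Product = n^(d(n)/2) = 2080^(24/2)
Product = 6557827967253220516257857536000000000000


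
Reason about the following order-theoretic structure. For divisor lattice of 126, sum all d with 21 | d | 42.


Interval [21,42] in divisors of 126: [21, 42]
Sum = 63


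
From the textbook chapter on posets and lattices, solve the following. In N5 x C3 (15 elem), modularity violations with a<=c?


Modular law: if a <= c then a v (b ^ c) = (a v b) ^ c.
Check all triples (a,b,c) with a <= c among 15 elements.
  e.g. a=(a,0), b=(c,0), c=(b,0): lhs=(a,0) != rhs=(b,0)
  e.g. a=(a,0), b=(c,1), c=(b,0): lhs=(a,0) != rhs=(b,0)
Total violating triples: 18


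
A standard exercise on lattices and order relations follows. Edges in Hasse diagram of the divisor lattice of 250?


A cover relation a -< b holds when a < b with no c strictly between.
Cover relations:
  1 -< 2
  1 -< 5
  2 -< 10
  5 -< 10
  5 -< 25
  10 -< 50
  25 -< 50
  25 -< 125
  ...2 more
Total: 10


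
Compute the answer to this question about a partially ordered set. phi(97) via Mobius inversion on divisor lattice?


phi(n) = n * prod_{p|n} (1 - 1/p).
Prime divisors of 97: [97]
phi(97) = 97 * (1 - 1/97)
phi(97) = 96


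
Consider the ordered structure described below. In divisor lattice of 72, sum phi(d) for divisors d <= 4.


Divisors of 72 up to 4: [1, 2, 3, 4]
phi values: [1, 1, 2, 2]
Sum = 6


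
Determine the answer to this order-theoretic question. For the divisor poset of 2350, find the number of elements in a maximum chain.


A chain is a totally ordered subset; we count the number of elements in a maximum chain.
Compute, for each element x, the size of the longest chain ending at x:
  1: 1
  2: 2
  5: 2
  47: 2
  25: 3
  10: 3
  ...
A maximum chain: 1 < 2 < 10 < 50 < 2350
Number of elements in the longest chain: 5


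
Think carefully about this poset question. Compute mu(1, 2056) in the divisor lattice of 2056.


In a divisor lattice, mu(a,b) = mu(b/a) where mu is the classical Mobius function.
b/a = 2056/1 = 2056
Prime factorization of 2056: primes [2, 257]
2056 is not squarefree, so mu(2056) = 0


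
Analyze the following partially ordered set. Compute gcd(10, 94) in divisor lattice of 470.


In a divisor lattice, meet = gcd (greatest common divisor).
By Euclidean algorithm or factoring: gcd(10,94) = 2


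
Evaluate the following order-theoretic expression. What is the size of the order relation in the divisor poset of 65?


The order relation is {(a,b) : a <= b}, reflexive so it includes (a,a).
Examples: (1,1), (1,13), (1,5), (1,65), (13,13), ...
Total ordered pairs: 9


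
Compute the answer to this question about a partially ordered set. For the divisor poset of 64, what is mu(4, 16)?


In a divisor lattice, mu(a,b) = mu(b/a) where mu is the classical Mobius function.
b/a = 16/4 = 4
Prime factorization of 4: primes [2]
4 is not squarefree, so mu(4) = 0


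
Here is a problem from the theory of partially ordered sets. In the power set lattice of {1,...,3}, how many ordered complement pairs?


Complement pair (a,b): a meet b = bottom, a join b = top.
Here: A intersect B = {} and A union B = {1,...,3}.
Pairs found: ({},{1,2,3}), ({1},{2,3}), ({2},{1,3}), ({3},{1,2}), ... (4 more)
Total ordered pairs: 8


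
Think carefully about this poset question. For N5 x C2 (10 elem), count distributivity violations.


Distributive law: a ^ (b v c) = (a ^ b) v (a ^ c).
Check all 10^3 = 1000 ordered triples (a,b,c).
  e.g. a=(b,0), b=(a,0), c=(c,0): lhs=(b,0) != rhs=(a,0)
  e.g. a=(b,0), b=(a,0), c=(c,1): lhs=(b,0) != rhs=(a,0)
Total violating triples: 16


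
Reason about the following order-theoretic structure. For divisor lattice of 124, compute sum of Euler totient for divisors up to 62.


Divisors of 124 up to 62: [1, 2, 4, 31, 62]
phi values: [1, 1, 2, 30, 30]
Sum = 64


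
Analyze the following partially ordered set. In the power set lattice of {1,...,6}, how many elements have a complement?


An element a is complemented if some b has a meet b = bottom, a join b = top.
every subset A has complement S\A, so all elements are complemented.
Complemented elements: {}, {1}, {2}, {3}, {4}, {5}, ... (58 more)
Count: 64


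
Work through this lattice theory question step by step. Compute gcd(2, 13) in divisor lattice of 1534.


In a divisor lattice, meet = gcd (greatest common divisor).
By Euclidean algorithm or factoring: gcd(2,13) = 1


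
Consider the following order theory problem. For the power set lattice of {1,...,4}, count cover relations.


A cover relation a -< b holds when a < b with no c strictly between.
Cover relations:
  {} -< {1}
  {} -< {2}
  {} -< {3}
  {} -< {4}
  {1} -< {1,2}
  {1} -< {1,3}
  {1} -< {1,4}
  {2} -< {1,2}
  ...24 more
Total: 32


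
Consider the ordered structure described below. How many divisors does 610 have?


Divisors of 610: [1, 2, 5, 10, 61, 122, 305, 610]
Count: 8


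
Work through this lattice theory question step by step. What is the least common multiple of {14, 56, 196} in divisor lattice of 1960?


In a divisor lattice, join = lcm (least common multiple).
Compute lcm iteratively: start with first element, then lcm(current, next).
Elements: [14, 56, 196]
lcm(14,56) = 56
lcm(56,196) = 392
Final lcm = 392


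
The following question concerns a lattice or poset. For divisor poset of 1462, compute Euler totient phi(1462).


phi(n) = n * prod_{p|n} (1 - 1/p).
Prime divisors of 1462: [2, 17, 43]
phi(1462) = 1462 * (1 - 1/2) * (1 - 1/17) * (1 - 1/43)
phi(1462) = 672


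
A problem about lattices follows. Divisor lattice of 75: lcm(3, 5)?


Join=lcm.
gcd(3,5)=1
lcm=15


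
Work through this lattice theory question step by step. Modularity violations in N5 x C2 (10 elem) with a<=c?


Modular law: if a <= c then a v (b ^ c) = (a v b) ^ c.
Check all triples (a,b,c) with a <= c among 10 elements.
  e.g. a=(a,0), b=(c,0), c=(b,0): lhs=(a,0) != rhs=(b,0)
  e.g. a=(a,0), b=(c,1), c=(b,0): lhs=(a,0) != rhs=(b,0)
Total violating triples: 6


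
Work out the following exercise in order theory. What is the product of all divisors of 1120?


Divisors of 1120: [1, 2, 4, 5, 7, 8, 10, 14, 16, 20, 28, 32, 35, 40, 56, 70, 80, 112, 140, 160, 224, 280, 560, 1120]
Product = n^(d(n)/2) = 1120^(24/2)
Product = 3895975992546975973113856000000000000


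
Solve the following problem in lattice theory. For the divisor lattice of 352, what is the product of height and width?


Height = length of longest chain minus 1; width = size of largest antichain.
A maximum chain: 1 | 11 | 22 | 44 | 88 | 176 | 352  (height 6).
A maximum antichain: {2, 11}  (width 2).
Product = 6 * 2 = 12


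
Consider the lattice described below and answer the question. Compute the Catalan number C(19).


C(n) = C(2n, n) / (n+1).
C(38, 19) = 35345263800
C(19) = 35345263800 / 20 = 1767263190


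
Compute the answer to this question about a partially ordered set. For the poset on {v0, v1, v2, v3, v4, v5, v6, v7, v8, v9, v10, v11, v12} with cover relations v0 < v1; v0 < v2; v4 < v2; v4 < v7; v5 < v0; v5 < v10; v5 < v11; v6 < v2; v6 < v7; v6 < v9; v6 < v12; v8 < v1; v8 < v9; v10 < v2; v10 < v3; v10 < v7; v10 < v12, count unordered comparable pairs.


A comparable pair {a,b} has a < b or b < a in the order.
Count unordered pairs where one element is strictly below the other.
Examples: {v0,v1}, {v0,v2}, {v0,v5}, {v1,v5}, ...
Total comparable pairs: 22


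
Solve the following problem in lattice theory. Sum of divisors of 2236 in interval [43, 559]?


Interval [43,559] in divisors of 2236: [43, 559]
Sum = 602


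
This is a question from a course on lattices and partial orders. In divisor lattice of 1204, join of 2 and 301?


In a divisor lattice, join = lcm (least common multiple).
gcd(2,301) = 1
lcm(2,301) = 2*301/gcd = 602/1 = 602


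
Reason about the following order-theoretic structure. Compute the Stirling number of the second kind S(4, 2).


S(n,k) = k*S(n-1,k) + S(n-1,k-1).
S(3,2) = 3, S(3,1) = 1
S(4,2) = 2*3 + 1 = 6 + 1
S(4,2) = 7


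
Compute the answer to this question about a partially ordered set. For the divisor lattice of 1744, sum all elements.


sigma(n) = sum of divisors.
Divisors of 1744: [1, 2, 4, 8, 16, 109, 218, 436, 872, 1744]
Sum = 3410


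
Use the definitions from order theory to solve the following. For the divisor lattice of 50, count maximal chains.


A maximal chain goes from the minimum element to a maximal element via cover relations.
Counting all min-to-max paths in the cover graph.
Total maximal chains: 3


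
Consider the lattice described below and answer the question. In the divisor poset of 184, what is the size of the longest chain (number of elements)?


A chain is a totally ordered subset; we count the number of elements in a maximum chain.
Compute, for each element x, the size of the longest chain ending at x:
  1: 1
  2: 2
  23: 2
  4: 3
  8: 4
  46: 3
  ...
A maximum chain: 1 < 2 < 4 < 8 < 184
Number of elements in the longest chain: 5


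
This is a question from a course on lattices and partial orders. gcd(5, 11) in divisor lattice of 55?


Meet=gcd.
gcd(5,11)=1


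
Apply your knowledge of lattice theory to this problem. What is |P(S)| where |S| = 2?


Power set = 2^n.
2^2 = 4


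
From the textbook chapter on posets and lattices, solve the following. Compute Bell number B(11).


B(n) = number of set partitions of an n-element set.
B(n) satisfies the recurrence: B(n+1) = sum_k C(n,k)*B(k).
B(11) = 678570


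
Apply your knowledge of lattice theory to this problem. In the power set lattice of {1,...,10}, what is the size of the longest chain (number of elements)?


A chain is a totally ordered subset; we count the number of elements in a maximum chain.
Compute, for each element x, the size of the longest chain ending at x:
  {}: 1
  {1}: 2
  {2}: 2
  {3}: 2
  {4}: 2
  {5}: 2
  ...
A maximum chain: {} < {1} < {1,2} < {1,2,3} < {1,2,3,4} < {1,2,3,4,5} < {1,2,3,4,5,6} < {1,2,3,4,5,6,7} < {1,2,3,4,5,6,7,8} < {1,2,3,4,5,6,7,8,9} < {1,2,3,4,5,6,7,8,9,10}
Number of elements in the longest chain: 11


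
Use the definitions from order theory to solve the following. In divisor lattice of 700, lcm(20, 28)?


Join=lcm.
gcd(20,28)=4
lcm=140


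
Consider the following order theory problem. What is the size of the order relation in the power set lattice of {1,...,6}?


The order relation is {(a,b) : a <= b}, reflexive so it includes (a,a).
Examples: ({},{}), ({},{1,2}), ({},{1,2,3}), ({},{1,2,3,4}), ({},{1,2,3,4,5}), ...
Total ordered pairs: 729


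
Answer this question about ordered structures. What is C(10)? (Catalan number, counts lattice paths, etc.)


C(n) = C(2n, n) / (n+1).
C(20, 10) = 184756
C(10) = 184756 / 11 = 16796


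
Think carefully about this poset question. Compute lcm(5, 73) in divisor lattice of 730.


In a divisor lattice, join = lcm (least common multiple).
gcd(5,73) = 1
lcm(5,73) = 5*73/gcd = 365/1 = 365


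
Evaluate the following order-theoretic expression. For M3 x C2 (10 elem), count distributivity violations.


Distributive law: a ^ (b v c) = (a ^ b) v (a ^ c).
Check all 10^3 = 1000 ordered triples (a,b,c).
  e.g. a=(a1,0), b=(a2,0), c=(a3,0): lhs=(a1,0) != rhs=(0,0)
  e.g. a=(a1,0), b=(a2,0), c=(a3,1): lhs=(a1,0) != rhs=(0,0)
Total violating triples: 48


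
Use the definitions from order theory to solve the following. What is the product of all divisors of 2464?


Divisors of 2464: [1, 2, 4, 7, 8, 11, 14, 16, 22, 28, 32, 44, 56, 77, 88, 112, 154, 176, 224, 308, 352, 616, 1232, 2464]
Product = n^(d(n)/2) = 2464^(24/2)
Product = 50082781634695956879921596112047907536896


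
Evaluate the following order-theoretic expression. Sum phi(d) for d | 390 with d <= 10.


Divisors of 390 up to 10: [1, 2, 3, 5, 6, 10]
phi values: [1, 1, 2, 4, 2, 4]
Sum = 14


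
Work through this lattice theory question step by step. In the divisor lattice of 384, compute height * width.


Height = length of longest chain minus 1; width = size of largest antichain.
A maximum chain: 1 | 3 | 6 | 12 | 24 | 48 | 96 | 192 | 384  (height 8).
A maximum antichain: {2, 3}  (width 2).
Product = 8 * 2 = 16


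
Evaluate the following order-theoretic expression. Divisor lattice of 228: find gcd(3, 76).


In a divisor lattice, meet = gcd (greatest common divisor).
By Euclidean algorithm or factoring: gcd(3,76) = 1


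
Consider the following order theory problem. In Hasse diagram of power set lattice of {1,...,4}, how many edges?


A cover relation a -< b holds when a < b with no c strictly between.
Cover relations:
  {} -< {1}
  {} -< {2}
  {} -< {3}
  {} -< {4}
  {1} -< {1,2}
  {1} -< {1,3}
  {1} -< {1,4}
  {2} -< {1,2}
  ...24 more
Total: 32


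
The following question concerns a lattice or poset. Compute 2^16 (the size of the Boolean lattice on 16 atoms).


Power set = 2^n.
2^16 = 65536


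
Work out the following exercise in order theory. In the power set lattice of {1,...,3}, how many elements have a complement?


An element a is complemented if some b has a meet b = bottom, a join b = top.
every subset A has complement S\A, so all elements are complemented.
Complemented elements: {}, {1}, {2}, {3}, {1,2}, {1,3}, ... (2 more)
Count: 8


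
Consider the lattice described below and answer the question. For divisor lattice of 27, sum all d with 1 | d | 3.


Interval [1,3] in divisors of 27: [1, 3]
Sum = 4


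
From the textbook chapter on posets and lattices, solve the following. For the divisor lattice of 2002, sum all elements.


sigma(n) = sum of divisors.
Divisors of 2002: [1, 2, 7, 11, 13, 14, 22, 26, 77, 91, 143, 154, 182, 286, 1001, 2002]
Sum = 4032


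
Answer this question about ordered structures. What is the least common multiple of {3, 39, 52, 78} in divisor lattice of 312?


In a divisor lattice, join = lcm (least common multiple).
Compute lcm iteratively: start with first element, then lcm(current, next).
Elements: [3, 39, 52, 78]
lcm(3,39) = 39
lcm(39,52) = 156
lcm(156,78) = 156
Final lcm = 156


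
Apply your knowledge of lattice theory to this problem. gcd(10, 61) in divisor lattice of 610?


Meet=gcd.
gcd(10,61)=1


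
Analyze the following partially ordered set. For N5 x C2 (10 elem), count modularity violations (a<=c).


Modular law: if a <= c then a v (b ^ c) = (a v b) ^ c.
Check all triples (a,b,c) with a <= c among 10 elements.
  e.g. a=(a,0), b=(c,0), c=(b,0): lhs=(a,0) != rhs=(b,0)
  e.g. a=(a,0), b=(c,1), c=(b,0): lhs=(a,0) != rhs=(b,0)
Total violating triples: 6


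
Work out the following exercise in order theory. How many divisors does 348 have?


Divisors of 348: [1, 2, 3, 4, 6, 12, 29, 58, 87, 116, 174, 348]
Count: 12


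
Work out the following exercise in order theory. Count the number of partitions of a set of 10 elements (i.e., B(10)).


B(n) = number of set partitions of an n-element set.
B(n) satisfies the recurrence: B(n+1) = sum_k C(n,k)*B(k).
B(10) = 115975


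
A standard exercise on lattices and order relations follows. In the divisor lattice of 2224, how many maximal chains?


A maximal chain goes from the minimum element to a maximal element via cover relations.
Counting all min-to-max paths in the cover graph.
Total maximal chains: 5


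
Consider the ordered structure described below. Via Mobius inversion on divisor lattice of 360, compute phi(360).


phi(n) = n * prod_{p|n} (1 - 1/p).
Prime divisors of 360: [2, 3, 5]
phi(360) = 360 * (1 - 1/2) * (1 - 1/3) * (1 - 1/5)
phi(360) = 96


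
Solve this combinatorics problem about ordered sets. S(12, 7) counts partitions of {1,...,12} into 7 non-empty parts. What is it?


S(n,k) = k*S(n-1,k) + S(n-1,k-1).
S(11,7) = 63987, S(11,6) = 179487
S(12,7) = 7*63987 + 179487 = 447909 + 179487
S(12,7) = 627396


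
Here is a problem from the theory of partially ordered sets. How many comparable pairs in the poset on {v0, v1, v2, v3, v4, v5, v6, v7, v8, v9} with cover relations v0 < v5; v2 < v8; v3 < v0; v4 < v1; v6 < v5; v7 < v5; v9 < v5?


A comparable pair {a,b} has a < b or b < a in the order.
Count unordered pairs where one element is strictly below the other.
Examples: {v0,v3}, {v0,v5}, {v1,v4}, {v2,v8}, ...
Total comparable pairs: 8


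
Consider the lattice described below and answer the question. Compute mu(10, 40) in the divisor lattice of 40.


In a divisor lattice, mu(a,b) = mu(b/a) where mu is the classical Mobius function.
b/a = 40/10 = 4
Prime factorization of 4: primes [2]
4 is not squarefree, so mu(4) = 0


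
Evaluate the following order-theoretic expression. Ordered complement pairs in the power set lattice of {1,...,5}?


Complement pair (a,b): a meet b = bottom, a join b = top.
Here: A intersect B = {} and A union B = {1,...,5}.
Pairs found: ({},{1,2,3,4,5}), ({1},{2,3,4,5}), ({2},{1,3,4,5}), ({3},{1,2,4,5}), ... (28 more)
Total ordered pairs: 32


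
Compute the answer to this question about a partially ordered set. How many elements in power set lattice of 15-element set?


Power set = 2^n.
2^15 = 32768


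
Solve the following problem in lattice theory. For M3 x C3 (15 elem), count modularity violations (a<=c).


Modular law: if a <= c then a v (b ^ c) = (a v b) ^ c.
Check all triples (a,b,c) with a <= c among 15 elements.
This lattice is modular (diamonds M_m and their chain-products are modular).
Total violating triples: 0


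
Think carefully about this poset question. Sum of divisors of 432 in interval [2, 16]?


Interval [2,16] in divisors of 432: [2, 4, 8, 16]
Sum = 30


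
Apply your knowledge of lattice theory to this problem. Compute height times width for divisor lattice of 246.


Height = length of longest chain minus 1; width = size of largest antichain.
A maximum chain: 1 | 41 | 123 | 246  (height 3).
A maximum antichain: {2, 3, 41}  (width 3).
Product = 3 * 3 = 9


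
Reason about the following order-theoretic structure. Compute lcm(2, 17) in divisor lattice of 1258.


In a divisor lattice, join = lcm (least common multiple).
gcd(2,17) = 1
lcm(2,17) = 2*17/gcd = 34/1 = 34


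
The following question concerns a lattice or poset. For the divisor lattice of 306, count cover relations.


A cover relation a -< b holds when a < b with no c strictly between.
Cover relations:
  1 -< 2
  1 -< 3
  1 -< 17
  2 -< 6
  2 -< 34
  3 -< 6
  3 -< 9
  3 -< 51
  ...12 more
Total: 20


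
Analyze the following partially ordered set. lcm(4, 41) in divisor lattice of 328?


Join=lcm.
gcd(4,41)=1
lcm=164


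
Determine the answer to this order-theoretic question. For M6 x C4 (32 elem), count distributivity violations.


Distributive law: a ^ (b v c) = (a ^ b) v (a ^ c).
Check all 32^3 = 32768 ordered triples (a,b,c).
  e.g. a=(a1,0), b=(a2,0), c=(a3,0): lhs=(a1,0) != rhs=(0,0)
  e.g. a=(a1,0), b=(a2,0), c=(a3,1): lhs=(a1,0) != rhs=(0,0)
Total violating triples: 7680


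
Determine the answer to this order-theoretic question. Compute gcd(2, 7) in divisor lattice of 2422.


In a divisor lattice, meet = gcd (greatest common divisor).
By Euclidean algorithm or factoring: gcd(2,7) = 1


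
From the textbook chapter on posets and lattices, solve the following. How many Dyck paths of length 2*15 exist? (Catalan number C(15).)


C(n) = C(2n, n) / (n+1).
C(30, 15) = 155117520
C(15) = 155117520 / 16 = 9694845


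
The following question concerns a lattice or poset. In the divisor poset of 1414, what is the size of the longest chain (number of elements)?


A chain is a totally ordered subset; we count the number of elements in a maximum chain.
Compute, for each element x, the size of the longest chain ending at x:
  1: 1
  2: 2
  7: 2
  101: 2
  14: 3
  202: 3
  ...
A maximum chain: 1 < 2 < 14 < 1414
Number of elements in the longest chain: 4


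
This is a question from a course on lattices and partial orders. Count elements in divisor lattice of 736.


Divisors of 736: [1, 2, 4, 8, 16, 23, 32, 46, 92, 184, 368, 736]
Count: 12


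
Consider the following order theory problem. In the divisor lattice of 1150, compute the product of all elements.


Divisors of 1150: [1, 2, 5, 10, 23, 25, 46, 50, 115, 230, 575, 1150]
Product = n^(d(n)/2) = 1150^(12/2)
Product = 2313060765625000000


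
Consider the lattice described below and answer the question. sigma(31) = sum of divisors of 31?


sigma(n) = sum of divisors.
Divisors of 31: [1, 31]
Sum = 32


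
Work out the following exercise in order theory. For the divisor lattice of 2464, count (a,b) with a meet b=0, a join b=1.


Complement pair (a,b): a meet b = bottom, a join b = top.
Here: gcd(a,b)=1 and lcm(a,b)=2464, i.e. a*b=2464 with a,b coprime.
Pairs found: (1,2464), (7,352), (11,224), (32,77), ... (4 more)
Total ordered pairs: 8


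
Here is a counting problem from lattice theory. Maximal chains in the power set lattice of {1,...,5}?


A maximal chain goes from the minimum element to a maximal element via cover relations.
Counting all min-to-max paths in the cover graph.
Total maximal chains: 120


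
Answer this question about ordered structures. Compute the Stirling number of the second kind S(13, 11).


S(n,k) = k*S(n-1,k) + S(n-1,k-1).
S(12,11) = 66, S(12,10) = 1705
S(13,11) = 11*66 + 1705 = 726 + 1705
S(13,11) = 2431


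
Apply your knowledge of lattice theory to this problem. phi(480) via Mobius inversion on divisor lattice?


phi(n) = n * prod_{p|n} (1 - 1/p).
Prime divisors of 480: [2, 3, 5]
phi(480) = 480 * (1 - 1/2) * (1 - 1/3) * (1 - 1/5)
phi(480) = 128


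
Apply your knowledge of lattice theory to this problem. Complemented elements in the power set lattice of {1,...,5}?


An element a is complemented if some b has a meet b = bottom, a join b = top.
every subset A has complement S\A, so all elements are complemented.
Complemented elements: {}, {1}, {2}, {3}, {4}, {5}, ... (26 more)
Count: 32


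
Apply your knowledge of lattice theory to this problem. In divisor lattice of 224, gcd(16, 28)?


Meet=gcd.
gcd(16,28)=4


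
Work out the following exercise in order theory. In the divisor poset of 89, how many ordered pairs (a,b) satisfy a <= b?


The order relation is {(a,b) : a <= b}, reflexive so it includes (a,a).
Examples: (1,1), (1,89), (89,89)
Total ordered pairs: 3


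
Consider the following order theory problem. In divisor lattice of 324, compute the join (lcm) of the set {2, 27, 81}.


In a divisor lattice, join = lcm (least common multiple).
Compute lcm iteratively: start with first element, then lcm(current, next).
Elements: [2, 27, 81]
lcm(2,27) = 54
lcm(54,81) = 162
Final lcm = 162


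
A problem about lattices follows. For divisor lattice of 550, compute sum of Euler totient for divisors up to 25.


Divisors of 550 up to 25: [1, 2, 5, 10, 11, 22, 25]
phi values: [1, 1, 4, 4, 10, 10, 20]
Sum = 50


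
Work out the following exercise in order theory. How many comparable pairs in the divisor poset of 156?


A comparable pair {a,b} has a < b or b < a in the order.
Count unordered pairs where one element is strictly below the other.
Examples: {1,2}, {1,3}, {1,4}, {1,6}, ...
Total comparable pairs: 42


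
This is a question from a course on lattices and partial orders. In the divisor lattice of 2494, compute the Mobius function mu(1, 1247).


In a divisor lattice, mu(a,b) = mu(b/a) where mu is the classical Mobius function.
b/a = 1247/1 = 1247
Prime factorization of 1247: primes [29, 43]
1247 is squarefree with 2 prime factor(s), so mu(1247) = (-1)^2 = 1


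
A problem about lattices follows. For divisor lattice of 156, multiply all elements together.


Divisors of 156: [1, 2, 3, 4, 6, 12, 13, 26, 39, 52, 78, 156]
Product = n^(d(n)/2) = 156^(12/2)
Product = 14412774445056


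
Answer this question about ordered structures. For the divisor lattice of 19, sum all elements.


sigma(n) = sum of divisors.
Divisors of 19: [1, 19]
Sum = 20


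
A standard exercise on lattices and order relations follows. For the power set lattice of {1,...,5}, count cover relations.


A cover relation a -< b holds when a < b with no c strictly between.
Cover relations:
  {} -< {1}
  {} -< {2}
  {} -< {3}
  {} -< {4}
  {} -< {5}
  {1} -< {1,2}
  {1} -< {1,3}
  {1} -< {1,4}
  ...72 more
Total: 80


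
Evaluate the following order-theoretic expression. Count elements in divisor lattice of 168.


Divisors of 168: [1, 2, 3, 4, 6, 7, 8, 12, 14, 21, 24, 28, 42, 56, 84, 168]
Count: 16


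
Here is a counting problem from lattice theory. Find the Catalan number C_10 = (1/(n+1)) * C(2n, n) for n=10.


C(n) = C(2n, n) / (n+1).
C(20, 10) = 184756
C(10) = 184756 / 11 = 16796


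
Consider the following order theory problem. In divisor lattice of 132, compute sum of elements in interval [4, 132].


Interval [4,132] in divisors of 132: [4, 12, 44, 132]
Sum = 192


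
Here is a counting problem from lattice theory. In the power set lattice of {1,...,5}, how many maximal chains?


A maximal chain goes from the minimum element to a maximal element via cover relations.
Counting all min-to-max paths in the cover graph.
Total maximal chains: 120


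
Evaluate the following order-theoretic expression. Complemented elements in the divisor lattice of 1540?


An element a is complemented if some b has a meet b = bottom, a join b = top.
a is complemented iff gcd(a, n/a)=1, i.e. a is a unitary divisor of 1540.
Complemented elements: 1, 4, 5, 7, 11, 20, ... (10 more)
Count: 16
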